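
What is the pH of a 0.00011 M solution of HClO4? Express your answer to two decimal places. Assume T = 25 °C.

pH = 3.96

HClO4 is a strong acid and dissociates completely, so [H+] = 0.00011 M.
pH = -log(0.00011) = 3.96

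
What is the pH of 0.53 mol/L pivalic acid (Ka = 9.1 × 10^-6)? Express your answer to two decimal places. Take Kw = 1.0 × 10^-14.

(CH3)3CCOOH ⇌ (CH3)3CCOO- + H+
From the ICE table, Ka = [H+]²/(0.53 − [H+]) = 9.1 × 10^-6.
Assume [H+] ≪ 0.53: [H+] ≈ √(9.1 × 10^-6 × 0.53) = 2.20 × 10^-3 M
pH = −log(2.20 × 10^-3) = 2.66

pH = 2.66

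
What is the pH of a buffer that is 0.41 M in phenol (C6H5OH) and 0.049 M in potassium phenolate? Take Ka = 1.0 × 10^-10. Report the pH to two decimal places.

pH = 9.08

pKa = −log(1.0 × 10^-10) = 10.000
Henderson–Hasselbalch: pH = pKa + log([C6H5O-]/[C6H5OH]) = 10.000 + log(0.049/0.41)
pH = 10.000 + (-0.923) = 9.08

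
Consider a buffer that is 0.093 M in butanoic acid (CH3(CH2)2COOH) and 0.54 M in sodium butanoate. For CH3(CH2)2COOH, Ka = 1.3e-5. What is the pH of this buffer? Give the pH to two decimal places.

pH = 5.65

pKa = −log(1.3 × 10^-5) = 4.886
pH = pKa + log([A⁻]/[HA]) = 4.886 + log(0.54/0.093)
pH = 4.886 + (+0.764) = 5.65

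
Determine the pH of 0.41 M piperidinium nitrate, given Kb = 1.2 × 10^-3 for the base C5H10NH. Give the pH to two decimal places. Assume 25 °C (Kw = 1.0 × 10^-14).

pH = 5.73

C5H10NH2+ is the conjugate acid of the weak base C5H10NH.
Ka = Kw/Kb = 1.0×10^-14 / 1.2 × 10^-3 = 8.33 × 10^-12
Let x = [H+] at equilibrium. Ka = x²/(0.41 − x).
Neglecting x in the denominator: x = √(8.33 × 10^-12 × 0.41) = 1.85 × 10^-6 M
pH = −log[H+] = −log(1.85 × 10^-6) = 5.73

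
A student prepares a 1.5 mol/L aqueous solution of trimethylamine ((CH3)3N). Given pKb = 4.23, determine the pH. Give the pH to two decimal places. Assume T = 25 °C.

(CH3)3N + H2O ⇌ (CH3)3NH+ + OH-
Kb = 10^(−4.23) = 5.89 × 10^-5
From the ICE table, Kb = [OH-]²/(1.5 − [OH-]) = 5.89 × 10^-5.
Assume [OH-] ≪ 1.5: [OH-] ≈ √(5.89 × 10^-5 × 1.5) = 9.40 × 10^-3 M
([OH-]/C₀ = 0.63% < 5%, so the approximation holds.)
pOH = −log(9.40 × 10^-3) = 2.03; pH = 14.00 − 2.03 = 11.97

pH = 11.97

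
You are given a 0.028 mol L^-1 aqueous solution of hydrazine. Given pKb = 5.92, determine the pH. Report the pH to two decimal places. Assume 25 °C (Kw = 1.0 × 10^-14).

N2H4 + H2O ⇌ N2H5+ + OH-
Kb = 10^(−5.92) = 1.20 × 10^-6
From the ICE table, Kb = [OH-]²/(0.028 − [OH-]) = 1.20 × 10^-6.
Since Kb ≪ C₀, [OH-] ≈ √(Kb·C₀) = 1.83 × 10^-4 M.
pOH = −log(1.83 × 10^-4) = 3.74; pH = 14.00 − 3.74 = 10.26

pH = 10.26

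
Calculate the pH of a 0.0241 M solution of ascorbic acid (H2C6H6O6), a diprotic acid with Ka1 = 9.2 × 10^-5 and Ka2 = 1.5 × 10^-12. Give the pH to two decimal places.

Since Ka1 ≫ Ka2, the first ionization dominates [H+].
Ka1 = x²/(0.0241 − x) = 9.2 × 10^-5
Solving the quadratic: x = (−Ka1 + √(Ka1² + 4·Ka1·C₀))/2 = 1.44 × 10^-3 M
pH = −log(1.44 × 10^-3) = 2.84

pH = 2.84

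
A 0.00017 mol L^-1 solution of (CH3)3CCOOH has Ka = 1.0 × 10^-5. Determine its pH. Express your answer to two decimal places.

pH = 4.44

(CH3)3CCOOH ⇌ (CH3)3CCOO- + H+
From the ICE table, Ka = x²/(0.00017 − x) = 1.0 × 10^-5.
The 5% rule fails; solving x² + Ka·x − Ka·C₀ = 0 exactly:
x = [−1e-05 + √(1e-05² + 6.8e-09)]/2 = 3.65 × 10^-5 M
pH = −log[H+] = −log(3.65 × 10^-5) = 4.44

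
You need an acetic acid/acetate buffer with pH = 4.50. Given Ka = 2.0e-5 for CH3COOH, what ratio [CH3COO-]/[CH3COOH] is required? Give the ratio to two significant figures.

ratio = 0.63

pKa = -log(2.0 × 10^-5) = 4.699
pH = pKa + log(r) ⇒ log(r) = 4.50 − 4.699 = -0.199
r = [CH3COO-]/[CH3COOH] = 10^(-0.199) = 0.632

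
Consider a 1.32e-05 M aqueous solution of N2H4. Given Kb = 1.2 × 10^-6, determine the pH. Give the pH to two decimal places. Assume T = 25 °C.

pH = 8.53

N2H4 + H2O ⇌ N2H5+ + OH-
From the ICE table, Kb = x²/(1.32e-05 − x) = 1.2 × 10^-6.
Here C₀/Kb ≈ 11, so the small-x approximation fails. Use the quadratic:
x = (−Kb + √(Kb² + 4·Kb·C₀))/2 = 3.42 × 10^-6 M
pOH = −log(3.42 × 10^-6) = 5.47; pH = 14.00 − 5.47 = 8.53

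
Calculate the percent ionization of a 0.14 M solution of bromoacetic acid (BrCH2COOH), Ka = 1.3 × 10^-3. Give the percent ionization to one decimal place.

9.2%

BrCH2COOH ⇌ BrCH2COO- + H+; let x = [H+] at equilibrium.
Solve x² + 0.0013x − 0.000182 = 0 → x = 1.29 × 10^-2 M
% ionization = x/C₀ × 100% = 1.29 × 10^-2/0.14 × 100% = 9.2%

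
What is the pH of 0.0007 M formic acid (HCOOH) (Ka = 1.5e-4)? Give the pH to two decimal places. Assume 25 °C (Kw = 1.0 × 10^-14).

HCOOH ⇌ HCOO- + H+
From the ICE table, Ka = x²/(0.0007 − x) = 1.5 × 10^-4.
The 5% rule fails; solving x² + Ka·x − Ka·C₀ = 0 exactly:
x = (−Ka + √(Ka² + 4·Ka·C₀))/2 = 2.58 × 10^-4 M
pH = −log(2.58 × 10^-4) = 3.59

pH = 3.59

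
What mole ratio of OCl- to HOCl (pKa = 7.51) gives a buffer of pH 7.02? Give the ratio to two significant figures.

ratio = 0.32

pH = pKa + log(r) ⇒ log(r) = 7.02 − 7.51 = -0.49
r = [OCl-]/[HOCl] = 10^(-0.49) = 0.324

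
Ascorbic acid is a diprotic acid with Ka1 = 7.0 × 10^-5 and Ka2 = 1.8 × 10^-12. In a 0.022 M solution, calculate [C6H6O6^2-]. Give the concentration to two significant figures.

First ionization gives [H+] ≈ [HC6H6O6-] = 1.21 × 10^-3 M.
Second step: Ka2 = [H+][C6H6O6^2-]/[HC6H6O6-] ≈ [C6H6O6^2-] (since [H+] ≈ [HC6H6O6-]).
So [C6H6O6^2-] ≈ Ka2.

1.8 × 10^-12 M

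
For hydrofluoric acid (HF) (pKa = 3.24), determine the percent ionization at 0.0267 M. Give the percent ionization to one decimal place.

13.6%

HF ⇌ F- + H+; let x = [H+] at equilibrium.
Ka = 10^(−3.24) = 5.75 × 10^-4
Ka = x²/(C₀ − x); solving the quadratic gives x = 3.64 × 10^-3 M.
% ionization = x/C₀ × 100% = 3.64 × 10^-3/0.0267 × 100% = 13.6%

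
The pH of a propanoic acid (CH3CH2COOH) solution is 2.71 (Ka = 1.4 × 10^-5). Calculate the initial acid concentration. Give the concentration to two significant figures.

C₀ = 2.7 × 10^-1 M

[H+] = 10^(-2.71) = 1.95 × 10^-3 M = x
Ka = x²/(C₀ − x) ⇒ C₀ = x + x²/Ka
C₀ = 1.95 × 10^-3 + (1.95 × 10^-3)²/(1.4 × 10^-5) = 2.74 × 10^-1 M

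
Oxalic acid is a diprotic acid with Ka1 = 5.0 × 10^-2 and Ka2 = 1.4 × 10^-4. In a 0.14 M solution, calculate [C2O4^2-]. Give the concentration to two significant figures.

1.4 × 10^-4 M

First ionization gives [H+] ≈ [HC2O4-] = 6.23 × 10^-2 M.
Second step: Ka2 = [H+][C2O4^2-]/[HC2O4-] ≈ [C2O4^2-] (since [H+] ≈ [HC2O4-]).
So [C2O4^2-] ≈ Ka2.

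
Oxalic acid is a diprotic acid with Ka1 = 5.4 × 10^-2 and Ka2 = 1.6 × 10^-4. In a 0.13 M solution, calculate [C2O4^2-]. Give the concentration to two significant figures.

First ionization gives [H+] ≈ [HC2O4-] = 6.10 × 10^-2 M.
Second step: Ka2 = [H+][C2O4^2-]/[HC2O4-] ≈ [C2O4^2-] (since [H+] ≈ [HC2O4-]).
So [C2O4^2-] ≈ Ka2.

1.6 × 10^-4 M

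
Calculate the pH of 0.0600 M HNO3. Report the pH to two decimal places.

pH = 1.22

HNO3 is a strong acid and dissociates completely, so [H+] = 0.0600 M.
pH = -log(0.06) = 1.22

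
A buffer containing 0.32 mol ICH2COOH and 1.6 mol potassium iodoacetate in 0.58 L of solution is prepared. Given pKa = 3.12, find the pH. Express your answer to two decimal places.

pH = pKa + log([A⁻]/[HA]) = 3.12 + log(1.6/0.32)
pH = 3.12 + (+0.699) = 3.82

pH = 3.82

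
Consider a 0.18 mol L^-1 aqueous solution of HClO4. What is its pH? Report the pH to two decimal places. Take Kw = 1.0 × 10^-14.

pH = 0.74

HClO4 is a strong acid and dissociates completely, so [H+] = 0.18 M.
pH = -log(0.18) = 0.74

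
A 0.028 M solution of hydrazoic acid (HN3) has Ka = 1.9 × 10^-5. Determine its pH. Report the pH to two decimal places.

HN3 ⇌ N3- + H+
From the ICE table, Ka = x²/(0.028 − x) = 1.9 × 10^-5.
Assume x ≪ 0.028: x ≈ √(1.9 × 10^-5 × 0.028) = 7.29 × 10^-4 M
Check: 2.6% ionized — well under 5%, approximation valid.
pH = −log(7.29 × 10^-4) = 3.14

pH = 3.14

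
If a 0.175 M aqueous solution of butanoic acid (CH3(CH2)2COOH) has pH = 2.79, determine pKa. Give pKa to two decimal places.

[H+] = 10^(-2.79) = 1.62 × 10^-3 M
At equilibrium [HA] = 0.175 − 1.62 × 10^-3 = 1.73 × 10^-1 M
Ka = [H+][A-]/[HA] = (1.62 × 10^-3)² / 1.73 × 10^-1 = 1.52 × 10^-5
pKa = -log(1.52 × 10^-5) = 4.82

pKa = 4.82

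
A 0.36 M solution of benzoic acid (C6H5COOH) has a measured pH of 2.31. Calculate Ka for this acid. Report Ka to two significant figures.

Ka = 6.8 × 10^-5

[H+] = 10^(-2.31) = 4.90 × 10^-3 M
At equilibrium [HA] = 0.36 − 4.90 × 10^-3 = 3.55 × 10^-1 M
Ka = [H+][A-]/[HA] = (4.90 × 10^-3)² / 3.55 × 10^-1 = 6.8 × 10^-5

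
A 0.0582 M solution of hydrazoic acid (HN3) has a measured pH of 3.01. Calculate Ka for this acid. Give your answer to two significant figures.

[H+] = 10^(-3.01) = 9.77 × 10^-4 M
At equilibrium [HA] = 0.0582 − 9.77 × 10^-4 = 5.72 × 10^-2 M
Ka = [H+][A-]/[HA] = (9.77 × 10^-4)² / 5.72 × 10^-2 = 1.7 × 10^-5

Ka = 1.7 × 10^-5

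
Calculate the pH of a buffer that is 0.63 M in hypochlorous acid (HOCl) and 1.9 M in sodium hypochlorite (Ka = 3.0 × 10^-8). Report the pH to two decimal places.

pKa = −log(3.0 × 10^-8) = 7.523
pH = pKa + log([A⁻]/[HA]) = 7.523 + log(1.9/0.63)
pH = 7.523 + (+0.479) = 8.00

pH = 8.00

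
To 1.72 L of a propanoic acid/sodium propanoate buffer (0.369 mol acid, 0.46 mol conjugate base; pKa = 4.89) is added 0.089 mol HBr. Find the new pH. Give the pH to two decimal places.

Added H+ converts CH3CH2COO- to CH3CH2COOH: CH3CH2COOH → 0.458 mol, CH3CH2COO- → 0.371 mol.
Henderson–Hasselbalch with mole ratio 0.371/0.458: pH = 4.89 + (-0.091)

pH = 4.80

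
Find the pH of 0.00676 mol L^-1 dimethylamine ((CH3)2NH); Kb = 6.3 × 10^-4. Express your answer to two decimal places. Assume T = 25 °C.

pH = 11.25

(CH3)2NH + H2O ⇌ (CH3)2NH2+ + OH-
From the ICE table, Kb = x²/(0.00676 − x) = 6.3 × 10^-4.
The 5% rule fails; solving x² + Kb·x − Kb·C₀ = 0 exactly:
x = (−Kb + √(Kb² + 4·Kb·C₀))/2 = 1.77 × 10^-3 M
pOH = −log(1.77 × 10^-3) = 2.75; pH = 14.00 − 2.75 = 11.25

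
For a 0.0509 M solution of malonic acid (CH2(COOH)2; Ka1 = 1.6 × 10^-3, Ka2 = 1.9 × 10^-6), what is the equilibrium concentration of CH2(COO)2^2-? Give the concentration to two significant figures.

1.9 × 10^-6 M

First ionization gives [H+] ≈ [CH2(COOH)COO-] = 8.26 × 10^-3 M.
Second step: Ka2 = [H+][CH2(COO)2^2-]/[CH2(COOH)COO-] ≈ [CH2(COO)2^2-] (since [H+] ≈ [CH2(COOH)COO-]).
So [CH2(COO)2^2-] ≈ Ka2.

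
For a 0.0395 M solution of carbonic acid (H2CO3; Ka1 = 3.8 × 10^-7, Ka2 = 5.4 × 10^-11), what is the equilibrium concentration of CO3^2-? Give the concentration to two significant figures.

5.4 × 10^-11 M

First ionization gives [H+] ≈ [HCO3-] = 1.23 × 10^-4 M.
Second step: Ka2 = [H+][CO3^2-]/[HCO3-] ≈ [CO3^2-] (since [H+] ≈ [HCO3-]).
So [CO3^2-] ≈ Ka2.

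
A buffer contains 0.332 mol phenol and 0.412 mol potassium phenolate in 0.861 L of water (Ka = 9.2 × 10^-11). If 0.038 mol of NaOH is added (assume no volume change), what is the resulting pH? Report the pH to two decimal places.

After neutralization: n(C6H5OH) = 0.294 mol, n(C6H5O-) = 0.45 mol.
pKa = −log(9.2 × 10^-11) = 10.036
pH = pKa + log(n_C6H5O-/n_C6H5OH) = 10.036 + log(0.45/0.294) = 10.036 + (+0.185)

pH = 10.22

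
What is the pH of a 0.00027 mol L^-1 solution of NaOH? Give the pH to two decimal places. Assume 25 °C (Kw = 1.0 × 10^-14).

pH = 10.43

NaOH is a strong base; [OH-] = 0.00027 M.
pOH = -log(0.00027) = 3.57
pH = 14.00 - 3.57 = 10.43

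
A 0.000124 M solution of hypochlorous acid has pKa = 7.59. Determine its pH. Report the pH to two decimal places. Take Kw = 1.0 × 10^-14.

pH = 5.75

HOCl ⇌ OCl- + H+
Ka = 10^(−7.59) = 2.57 × 10^-8
Ka = x²/(0.000124 − x) = 2.57 × 10^-8
Since Ka ≪ C₀, x ≈ √(Ka·C₀) = 1.79 × 10^-6 M.
(x/C₀ = 1.4% < 5%, so the approximation holds.)
pH = −log(1.79 × 10^-6) = 5.75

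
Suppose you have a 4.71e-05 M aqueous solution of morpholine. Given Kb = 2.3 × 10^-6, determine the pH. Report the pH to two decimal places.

pH = 8.97

C4H8ONH + H2O ⇌ C4H8ONH2+ + OH-
From the ICE table, Kb = x²/(4.71e-05 − x) = 2.3 × 10^-6.
Here C₀/Kb ≈ 20.5, so the small-x approximation fails. Use the quadratic:
x = (−Kb + √(Kb² + 4·Kb·C₀))/2 = 9.32 × 10^-6 M
pOH = 5.03, so pH = 14.00 − pOH = 8.97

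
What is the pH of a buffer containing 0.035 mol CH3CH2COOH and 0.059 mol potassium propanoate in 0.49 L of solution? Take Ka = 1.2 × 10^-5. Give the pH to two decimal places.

pH = 5.15

pKa = −log(1.2 × 10^-5) = 4.921
pH = pKa + log([A⁻]/[HA]) = 4.921 + log(0.059/0.035)
pH = 4.921 + (+0.227) = 5.15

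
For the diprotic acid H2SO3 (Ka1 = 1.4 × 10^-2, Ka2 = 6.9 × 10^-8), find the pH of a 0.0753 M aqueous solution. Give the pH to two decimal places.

pH = 1.58

Since Ka1 ≫ Ka2, the first ionization dominates [H+].
Ka1 = x²/(0.0753 − x) = 1.4 × 10^-2
Solving the quadratic: x = (−Ka1 + √(Ka1² + 4·Ka1·C₀))/2 = 2.62 × 10^-2 M
pH = −log(2.62 × 10^-2) = 1.58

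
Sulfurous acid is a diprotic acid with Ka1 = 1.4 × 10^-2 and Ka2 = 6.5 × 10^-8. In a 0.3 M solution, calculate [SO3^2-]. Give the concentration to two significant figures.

First ionization gives [H+] ≈ [HSO3-] = 5.82 × 10^-2 M.
Second step: Ka2 = [H+][SO3^2-]/[HSO3-] ≈ [SO3^2-] (since [H+] ≈ [HSO3-]).
So [SO3^2-] ≈ Ka2.

6.5 × 10^-8 M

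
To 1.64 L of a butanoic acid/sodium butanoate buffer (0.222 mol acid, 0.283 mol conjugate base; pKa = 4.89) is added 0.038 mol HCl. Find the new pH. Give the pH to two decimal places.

pH = 4.86

After neutralization: n(CH3(CH2)2COOH) = 0.26 mol, n(CH3(CH2)2COO-) = 0.245 mol.
Henderson–Hasselbalch with mole ratio 0.245/0.26: pH = 4.89 + (-0.026)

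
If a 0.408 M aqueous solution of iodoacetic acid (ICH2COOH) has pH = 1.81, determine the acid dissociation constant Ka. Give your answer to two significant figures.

[H+] = 10^(-1.81) = 1.55 × 10^-2 M
At equilibrium [HA] = 0.408 − 1.55 × 10^-2 = 3.92 × 10^-1 M
Ka = [H+][A-]/[HA] = (1.55 × 10^-2)² / 3.92 × 10^-1 = 6.1 × 10^-4

Ka = 6.1 × 10^-4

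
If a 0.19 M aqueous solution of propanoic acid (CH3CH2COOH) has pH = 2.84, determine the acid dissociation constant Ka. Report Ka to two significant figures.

[H+] = 10^(-2.84) = 1.45 × 10^-3 M
At equilibrium [HA] = 0.19 − 1.45 × 10^-3 = 1.89 × 10^-1 M
Ka = [H+][A-]/[HA] = (1.45 × 10^-3)² / 1.89 × 10^-1 = 1.1 × 10^-5

Ka = 1.1 × 10^-5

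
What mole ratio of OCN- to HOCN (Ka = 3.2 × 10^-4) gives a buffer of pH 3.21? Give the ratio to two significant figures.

pKa = -log(3.2 × 10^-4) = 3.495
pH = pKa + log(r) ⇒ log(r) = 3.21 − 3.495 = -0.285
r = [OCN-]/[HOCN] = 10^(-0.285) = 0.519

ratio = 0.52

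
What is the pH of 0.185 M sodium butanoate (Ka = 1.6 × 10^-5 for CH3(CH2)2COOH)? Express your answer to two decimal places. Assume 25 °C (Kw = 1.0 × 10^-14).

pH = 9.03

CH3(CH2)2COO- is the conjugate base of the weak acid CH3(CH2)2COOH.
Kb = Kw/Ka = 1.0×10^-14 / 1.6 × 10^-5 = 6.25 × 10^-10
From the ICE table, Kb = [OH-]²/(0.185 − [OH-]) = 6.25 × 10^-10.
Assume [OH-] ≪ 0.185: [OH-] ≈ √(6.25 × 10^-10 × 0.185) = 1.08 × 10^-5 M
([OH-]/C₀ = 0.0058% < 5%, so the approximation holds.)
pOH = −log(1.08 × 10^-5) = 4.97; pH = 14.00 − 4.97 = 9.03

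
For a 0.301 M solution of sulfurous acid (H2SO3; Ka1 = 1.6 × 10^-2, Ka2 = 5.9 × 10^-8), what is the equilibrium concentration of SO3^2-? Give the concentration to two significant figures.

5.9 × 10^-8 M

First ionization gives [H+] ≈ [HSO3-] = 6.19 × 10^-2 M.
Second step: Ka2 = [H+][SO3^2-]/[HSO3-] ≈ [SO3^2-] (since [H+] ≈ [HSO3-]).
So [SO3^2-] ≈ Ka2.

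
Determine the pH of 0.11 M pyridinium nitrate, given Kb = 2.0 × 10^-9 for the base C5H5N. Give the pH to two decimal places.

pH = 3.13

C5H5NH+ is the conjugate acid of the weak base C5H5N.
Ka = Kw/Kb = 1.0×10^-14 / 2.0 × 10^-9 = 5.00 × 10^-6
Ka = [H+]²/(0.11 − [H+]) = 5.00 × 10^-6
Neglecting [H+] in the denominator: [H+] = √(5.00 × 10^-6 × 0.11) = 7.42 × 10^-4 M
pH = −log[H+] = −log(7.42 × 10^-4) = 3.13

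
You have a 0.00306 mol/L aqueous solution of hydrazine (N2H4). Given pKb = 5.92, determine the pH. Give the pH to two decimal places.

pH = 9.78

N2H4 + H2O ⇌ N2H5+ + OH-
Kb = 10^(−5.92) = 1.20 × 10^-6
From the ICE table, Kb = [OH-]²/(0.00306 − [OH-]) = 1.20 × 10^-6.
Since Kb ≪ C₀, [OH-] ≈ √(Kb·C₀) = 6.06 × 10^-5 M.
pOH = −log(6.06 × 10^-5) = 4.22; pH = 14.00 − 4.22 = 9.78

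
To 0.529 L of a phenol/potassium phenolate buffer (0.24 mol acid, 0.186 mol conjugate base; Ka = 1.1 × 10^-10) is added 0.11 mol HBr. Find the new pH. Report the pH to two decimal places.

pH = 9.30

After neutralization: n(C6H5OH) = 0.35 mol, n(C6H5O-) = 0.076 mol.
pKa = −log(1.1 × 10^-10) = 9.959
Henderson–Hasselbalch with mole ratio 0.076/0.35: pH = 9.959 + (-0.663)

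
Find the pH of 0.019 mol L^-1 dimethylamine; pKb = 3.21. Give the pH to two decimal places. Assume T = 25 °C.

(CH3)2NH + H2O ⇌ (CH3)2NH2+ + OH-
Kb = 10^(−3.21) = 6.17 × 10^-4
Kb = x²/(0.019 − x) = 6.17 × 10^-4
x is not negligible relative to C₀; solve x² + 0.000617·x − 1.17e-05 = 0.
x = (−Kb + √(Kb² + 4·Kb·C₀))/2 = 3.13 × 10^-3 M
pOH = −log(3.13 × 10^-3) = 2.50; pH = 14.00 − 2.50 = 11.50

pH = 11.50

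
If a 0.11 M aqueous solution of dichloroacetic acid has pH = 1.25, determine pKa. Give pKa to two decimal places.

[H+] = 10^(-1.25) = 5.62 × 10^-2 M
At equilibrium [HA] = 0.11 − 5.62 × 10^-2 = 5.38 × 10^-2 M
Ka = [H+][A-]/[HA] = (5.62 × 10^-2)² / 5.38 × 10^-2 = 5.87 × 10^-2
pKa = -log(5.87 × 10^-2) = 1.23

pKa = 1.23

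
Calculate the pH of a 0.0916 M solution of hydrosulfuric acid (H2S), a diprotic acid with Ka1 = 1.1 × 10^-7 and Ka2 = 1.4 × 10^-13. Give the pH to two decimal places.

Ka1 ≫ Ka2, so treat the first dissociation as the only significant source of H+.
Ka1 = x²/(0.0916 − x) = 1.1 × 10^-7
x ≈ √(1.1 × 10^-7 × 0.0916) = 1.00 × 10^-4 M
pH = −log(1.00 × 10^-4) = 4.00

pH = 4.00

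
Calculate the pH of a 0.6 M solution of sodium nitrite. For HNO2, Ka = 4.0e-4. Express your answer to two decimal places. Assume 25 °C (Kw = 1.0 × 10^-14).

pH = 8.59

NO2- is the conjugate base of the weak acid HNO2.
Kb = Kw/Ka = 1.0×10^-14 / 4.0 × 10^-4 = 2.50 × 10^-11
Kb = x²/(0.6 − x) = 2.50 × 10^-11
Assume x ≪ 0.6: x ≈ √(2.50 × 10^-11 × 0.6) = 3.87 × 10^-6 M
pOH = 5.41, so pH = 14.00 − pOH = 8.59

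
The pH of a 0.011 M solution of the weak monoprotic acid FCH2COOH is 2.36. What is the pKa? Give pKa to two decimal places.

[H+] = 10^(-2.36) = 4.37 × 10^-3 M
At equilibrium [HA] = 0.011 − 4.37 × 10^-3 = 6.63 × 10^-3 M
Ka = [H+][A-]/[HA] = (4.37 × 10^-3)² / 6.63 × 10^-3 = 2.88 × 10^-3
pKa = -log(2.88 × 10^-3) = 2.54

pKa = 2.54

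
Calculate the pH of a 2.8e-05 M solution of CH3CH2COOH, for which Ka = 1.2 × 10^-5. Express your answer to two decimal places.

CH3CH2COOH ⇌ CH3CH2COO- + H+
Ka = x²/(2.8e-05 − x) = 1.2 × 10^-5
x is not negligible relative to C₀; solve x² + 1.2e-05·x − 3.36e-10 = 0.
x = [−1.2e-05 + √(1.2e-05² + 1.34e-09)]/2 = 1.33 × 10^-5 M
pH = −log[H+] = −log(1.33 × 10^-5) = 4.88

pH = 4.88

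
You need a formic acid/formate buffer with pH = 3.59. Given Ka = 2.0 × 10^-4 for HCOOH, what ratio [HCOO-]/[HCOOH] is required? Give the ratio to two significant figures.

pKa = -log(2.0 × 10^-4) = 3.699
pH = pKa + log(r) ⇒ log(r) = 3.59 − 3.699 = -0.109
r = [HCOO-]/[HCOOH] = 10^(-0.109) = 0.778

ratio = 0.78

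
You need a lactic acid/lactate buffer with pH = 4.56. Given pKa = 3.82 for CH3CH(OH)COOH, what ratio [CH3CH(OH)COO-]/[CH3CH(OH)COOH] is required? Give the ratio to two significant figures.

pH = pKa + log(r) ⇒ log(r) = 4.56 − 3.82 = +0.74
r = [CH3CH(OH)COO-]/[CH3CH(OH)COOH] = 10^(+0.74) = 5.5

ratio = 5.5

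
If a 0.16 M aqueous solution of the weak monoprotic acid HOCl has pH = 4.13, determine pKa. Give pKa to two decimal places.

pKa = 7.46

[H+] = 10^(-4.13) = 7.41 × 10^-5 M
At equilibrium [HA] = 0.16 − 7.41 × 10^-5 = 1.60 × 10^-1 M
Ka = [H+][A-]/[HA] = (7.41 × 10^-5)² / 1.60 × 10^-1 = 3.43 × 10^-8
pKa = -log(3.43 × 10^-8) = 7.46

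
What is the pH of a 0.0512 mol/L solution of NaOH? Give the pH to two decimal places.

pH = 12.71

NaOH is a strong base; [OH-] = 0.0512 M.
pOH = -log(0.0512) = 1.29
pH = 14.00 - 1.29 = 12.71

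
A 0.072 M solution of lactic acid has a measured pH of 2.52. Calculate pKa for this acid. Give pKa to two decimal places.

pKa = 3.88

[H+] = 10^(-2.52) = 3.02 × 10^-3 M
At equilibrium [HA] = 0.072 − 3.02 × 10^-3 = 6.90 × 10^-2 M
Ka = [H+][A-]/[HA] = (3.02 × 10^-3)² / 6.90 × 10^-2 = 1.32 × 10^-4
pKa = -log(1.32 × 10^-4) = 3.88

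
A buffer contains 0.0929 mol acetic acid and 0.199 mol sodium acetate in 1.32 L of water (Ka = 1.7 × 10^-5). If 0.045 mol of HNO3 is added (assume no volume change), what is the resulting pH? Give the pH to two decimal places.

After neutralization: n(CH3COOH) = 0.138 mol, n(CH3COO-) = 0.154 mol.
pKa = −log(1.7 × 10^-5) = 4.770
pH = pKa + log(n_CH3COO-/n_CH3COOH) = 4.770 + log(0.154/0.138) = 4.770 + (+0.048)

pH = 4.82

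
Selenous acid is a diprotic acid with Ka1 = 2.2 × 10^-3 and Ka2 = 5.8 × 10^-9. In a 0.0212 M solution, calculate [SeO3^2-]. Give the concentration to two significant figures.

5.8 × 10^-9 M

First ionization gives [H+] ≈ [HSeO3-] = 5.82 × 10^-3 M.
Second step: Ka2 = [H+][SeO3^2-]/[HSeO3-] ≈ [SeO3^2-] (since [H+] ≈ [HSeO3-]).
So [SeO3^2-] ≈ Ka2.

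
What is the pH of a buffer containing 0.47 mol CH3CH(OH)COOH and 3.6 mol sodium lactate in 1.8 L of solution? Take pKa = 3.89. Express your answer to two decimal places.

Using pH = pKa + log([base]/[acid]) with [base]/[acid] = 3.6/0.47:
pH = 3.89 + (+0.884) = 4.77

pH = 4.77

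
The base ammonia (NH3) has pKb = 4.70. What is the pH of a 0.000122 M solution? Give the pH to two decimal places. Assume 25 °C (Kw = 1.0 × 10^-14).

pH = 9.61

NH3 + H2O ⇌ NH4+ + OH-
Kb = 10^(−4.70) = 2.00 × 10^-5
Kb = [OH-]²/(0.000122 − [OH-]) = 2.00 × 10^-5
The 5% rule fails; solving [OH-]² + Kb·[OH-] − Kb·C₀ = 0 exactly:
[OH-] = (−Kb + √(Kb² + 4·Kb·C₀))/2 = 4.04 × 10^-5 M
pOH = −log(4.04 × 10^-5) = 4.39; pH = 14.00 − 4.39 = 9.61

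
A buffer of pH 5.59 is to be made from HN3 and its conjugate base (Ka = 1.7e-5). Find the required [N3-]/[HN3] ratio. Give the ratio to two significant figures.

ratio = 6.6

pKa = -log(1.7 × 10^-5) = 4.770
pH = pKa + log(r) ⇒ log(r) = 5.59 − 4.770 = +0.820
r = [N3-]/[HN3] = 10^(+0.820) = 6.61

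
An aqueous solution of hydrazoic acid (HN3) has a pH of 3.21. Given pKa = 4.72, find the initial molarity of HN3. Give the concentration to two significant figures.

[H+] = 10^(-3.21) = 6.17 × 10^-4 M = x
Ka = 10^(−4.72) = 1.91 × 10^-5
Ka = x²/(C₀ − x) ⇒ C₀ = x + x²/Ka
C₀ = 6.17 × 10^-4 + (6.17 × 10^-4)²/(1.91 × 10^-5) = 2.05 × 10^-2 M

C₀ = 2.1 × 10^-2 M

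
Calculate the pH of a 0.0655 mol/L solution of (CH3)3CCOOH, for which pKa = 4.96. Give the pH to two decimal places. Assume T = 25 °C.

pH = 3.07

(CH3)3CCOOH ⇌ (CH3)3CCOO- + H+
Ka = 10^(−4.96) = 1.10 × 10^-5
From the ICE table, Ka = [H+]²/(0.0655 − [H+]) = 1.10 × 10^-5.
Neglecting [H+] in the denominator: [H+] = √(1.10 × 10^-5 × 0.0655) = 8.49 × 10^-4 M
pH = −log[H+] = −log(8.49 × 10^-4) = 3.07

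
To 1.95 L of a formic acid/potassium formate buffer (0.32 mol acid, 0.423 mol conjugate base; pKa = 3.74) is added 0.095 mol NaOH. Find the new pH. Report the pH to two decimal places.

pH = 4.10

After neutralization: n(HCOOH) = 0.225 mol, n(HCOO-) = 0.518 mol.
pH = pKa + log(n_HCOO-/n_HCOOH) = 3.74 + log(0.518/0.225) = 3.74 + (+0.362)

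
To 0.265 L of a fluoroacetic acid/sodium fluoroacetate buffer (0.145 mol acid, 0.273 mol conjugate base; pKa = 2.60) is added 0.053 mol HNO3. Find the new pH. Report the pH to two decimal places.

pH = 2.65

After neutralization: n(FCH2COOH) = 0.198 mol, n(FCH2COO-) = 0.22 mol.
pH = pKa + log([A⁻]/[HA]) = 2.60 + log(0.22/0.198) = 2.60 +0.046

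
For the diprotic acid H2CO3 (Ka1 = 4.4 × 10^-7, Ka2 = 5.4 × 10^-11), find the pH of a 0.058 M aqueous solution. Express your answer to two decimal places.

Since Ka1 ≫ Ka2, the first ionization dominates [H+].
Ka1 = x²/(0.058 − x) = 4.4 × 10^-7
x ≈ √(4.4 × 10^-7 × 0.058) = 1.60 × 10^-4 M
pH = −log(1.60 × 10^-4) = 3.80

pH = 3.80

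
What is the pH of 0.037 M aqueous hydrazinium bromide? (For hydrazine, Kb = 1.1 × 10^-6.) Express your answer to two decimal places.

pH = 4.74

N2H5+ is the conjugate acid of the weak base N2H4.
Ka = Kw/Kb = 1.0×10^-14 / 1.1 × 10^-6 = 9.09 × 10^-9
From the ICE table, Ka = x²/(0.037 − x) = 9.09 × 10^-9.
Assume x ≪ 0.037: x ≈ √(9.09 × 10^-9 × 0.037) = 1.83 × 10^-5 M
(x/C₀ = 0.05% < 5%, so the approximation holds.)
pH = −log[H+] = −log(1.83 × 10^-5) = 4.74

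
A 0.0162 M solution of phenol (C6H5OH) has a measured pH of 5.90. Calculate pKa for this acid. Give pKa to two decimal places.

[H+] = 10^(-5.90) = 1.26 × 10^-6 M
At equilibrium [HA] = 0.0162 − 1.26 × 10^-6 = 1.62 × 10^-2 M
Ka = [H+][A-]/[HA] = (1.26 × 10^-6)² / 1.62 × 10^-2 = 9.80 × 10^-11
pKa = -log(9.80 × 10^-11) = 10.01

pKa = 10.01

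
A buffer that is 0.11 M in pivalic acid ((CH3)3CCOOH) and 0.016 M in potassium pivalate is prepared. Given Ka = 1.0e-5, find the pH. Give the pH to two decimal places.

pH = 4.16

pKa = −log(1.0 × 10^-5) = 5.000
Using pH = pKa + log([base]/[acid]) with [base]/[acid] = 0.016/0.11:
pH = 5.000 + (-0.837) = 4.16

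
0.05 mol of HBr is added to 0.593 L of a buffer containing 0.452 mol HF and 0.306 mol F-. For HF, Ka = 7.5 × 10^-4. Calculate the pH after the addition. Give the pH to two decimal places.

After neutralization: n(HF) = 0.502 mol, n(F-) = 0.256 mol.
pKa = −log(7.5 × 10^-4) = 3.125
Henderson–Hasselbalch with mole ratio 0.256/0.502: pH = 3.125 + (-0.292)

pH = 2.83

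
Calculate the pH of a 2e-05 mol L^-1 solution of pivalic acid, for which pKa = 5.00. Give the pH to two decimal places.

(CH3)3CCOOH ⇌ (CH3)3CCOO- + H+
Ka = 10^(−5.00) = 1.00 × 10^-5
Let x = [H+] at equilibrium. Ka = x²/(2e-05 − x).
x is not negligible relative to C₀; solve x² + 1e-05·x − 2e-10 = 0.
x = (−Ka + √(Ka² + 4·Ka·C₀))/2 = 1.00 × 10^-5 M
pH = −log(1.00 × 10^-5) = 5.00

pH = 5.00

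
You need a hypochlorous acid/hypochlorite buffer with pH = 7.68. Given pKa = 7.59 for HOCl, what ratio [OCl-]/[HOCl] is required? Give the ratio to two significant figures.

pH = pKa + log(r) ⇒ log(r) = 7.68 − 7.59 = +0.09
r = [OCl-]/[HOCl] = 10^(+0.09) = 1.23

ratio = 1.2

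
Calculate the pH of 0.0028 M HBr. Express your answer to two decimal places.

HBr is a strong acid and dissociates completely, so [H+] = 0.0028 M.
pH = -log(0.0028) = 2.55

pH = 2.55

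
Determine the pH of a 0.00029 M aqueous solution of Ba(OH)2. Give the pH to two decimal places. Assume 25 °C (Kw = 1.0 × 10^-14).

pH = 10.76

Ba(OH)2 is a strong base (each formula unit releases 2 OH-); [OH-] = 0.00058 M.
pOH = -log(0.00058) = 3.24
pH = 14.00 - 3.24 = 10.76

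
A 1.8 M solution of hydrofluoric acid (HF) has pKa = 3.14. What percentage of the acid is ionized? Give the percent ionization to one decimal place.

2.0%

HF ⇌ F- + H+; let x = [H+] at equilibrium.
Ka = 10^(−3.14) = 7.24 × 10^-4
x ≈ √(Ka·C₀) = √(7.24 × 10^-4 × 1.8) = 3.61 × 10^-2 M
Fraction ionized = 3.61 × 10^-2 / 1.8 = 0.0201 → 2.0%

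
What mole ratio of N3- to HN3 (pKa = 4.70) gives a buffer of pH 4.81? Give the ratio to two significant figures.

ratio = 1.3

pH = pKa + log(r) ⇒ log(r) = 4.81 − 4.70 = +0.11
r = [N3-]/[HN3] = 10^(+0.11) = 1.29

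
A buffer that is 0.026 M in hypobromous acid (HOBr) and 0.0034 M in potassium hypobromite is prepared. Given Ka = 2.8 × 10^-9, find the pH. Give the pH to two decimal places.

pKa = −log(2.8 × 10^-9) = 8.553
pH = pKa + log([A⁻]/[HA]) = 8.553 + log(0.0034/0.026)
pH = 8.553 + (-0.883) = 7.67

pH = 7.67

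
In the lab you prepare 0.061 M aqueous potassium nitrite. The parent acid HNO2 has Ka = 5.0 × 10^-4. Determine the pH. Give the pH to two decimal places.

NO2- is the conjugate base of the weak acid HNO2.
Kb = Kw/Ka = 1.0×10^-14 / 5.0 × 10^-4 = 2.00 × 10^-11
Kb = [OH-]²/(0.061 − [OH-]) = 2.00 × 10^-11
Neglecting [OH-] in the denominator: [OH-] = √(2.00 × 10^-11 × 0.061) = 1.10 × 10^-6 M
pOH = −log(1.10 × 10^-6) = 5.96; pH = 14.00 − 5.96 = 8.04

pH = 8.04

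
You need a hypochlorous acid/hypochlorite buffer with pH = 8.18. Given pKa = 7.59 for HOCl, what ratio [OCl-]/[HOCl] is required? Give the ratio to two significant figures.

pH = pKa + log(r) ⇒ log(r) = 8.18 − 7.59 = +0.59
r = [OCl-]/[HOCl] = 10^(+0.59) = 3.89

ratio = 3.9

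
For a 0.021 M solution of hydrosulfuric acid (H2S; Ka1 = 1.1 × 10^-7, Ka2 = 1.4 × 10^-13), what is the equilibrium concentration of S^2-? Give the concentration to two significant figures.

First ionization gives [H+] ≈ [HS-] = 4.81 × 10^-5 M.
Second step: Ka2 = [H+][S^2-]/[HS-] ≈ [S^2-] (since [H+] ≈ [HS-]).
So [S^2-] ≈ Ka2.

1.4 × 10^-13 M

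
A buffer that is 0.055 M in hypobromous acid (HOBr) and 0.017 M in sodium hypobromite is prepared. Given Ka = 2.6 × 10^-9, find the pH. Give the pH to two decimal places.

pH = 8.08

pKa = −log(2.6 × 10^-9) = 8.585
Using pH = pKa + log([base]/[acid]) with [base]/[acid] = 0.017/0.055:
pH = 8.585 + (-0.510) = 8.08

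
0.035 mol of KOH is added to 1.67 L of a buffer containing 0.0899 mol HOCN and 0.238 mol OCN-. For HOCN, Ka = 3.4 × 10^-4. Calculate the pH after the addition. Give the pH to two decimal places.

After neutralization: n(HOCN) = 0.0549 mol, n(OCN-) = 0.273 mol.
pKa = −log(3.4 × 10^-4) = 3.469
pH = pKa + log([A⁻]/[HA]) = 3.469 + log(0.273/0.0549) = 3.469 +0.697

pH = 4.17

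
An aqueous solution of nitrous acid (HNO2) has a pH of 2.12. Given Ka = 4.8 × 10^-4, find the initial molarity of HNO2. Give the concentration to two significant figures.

[H+] = 10^(-2.12) = 7.59 × 10^-3 M = x
Ka = x²/(C₀ − x) ⇒ C₀ = x + x²/Ka
C₀ = 7.59 × 10^-3 + (7.59 × 10^-3)²/(4.8 × 10^-4) = 1.28 × 10^-1 M

C₀ = 1.3 × 10^-1 M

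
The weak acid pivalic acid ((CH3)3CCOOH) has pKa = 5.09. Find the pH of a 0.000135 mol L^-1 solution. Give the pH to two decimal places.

(CH3)3CCOOH ⇌ (CH3)3CCOO- + H+
Ka = 10^(−5.09) = 8.13 × 10^-6
Ka = [H+]²/(0.000135 − [H+]) = 8.13 × 10^-6
Here C₀/Ka ≈ 16.6, so the small-[H+] approximation fails. Use the quadratic:
[H+] = [−8.13e-06 + √(8.13e-06² + 4.39e-09)]/2 = 2.93 × 10^-5 M
pH = −log[H+] = −log(2.93 × 10^-5) = 4.53

pH = 4.53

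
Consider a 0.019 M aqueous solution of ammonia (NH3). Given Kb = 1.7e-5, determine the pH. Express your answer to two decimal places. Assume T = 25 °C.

NH3 + H2O ⇌ NH4+ + OH-
From the ICE table, Kb = [OH-]²/(0.019 − [OH-]) = 1.7 × 10^-5.
Neglecting [OH-] in the denominator: [OH-] = √(1.7 × 10^-5 × 0.019) = 5.68 × 10^-4 M
pOH = 3.25, so pH = 14.00 − pOH = 10.75

pH = 10.75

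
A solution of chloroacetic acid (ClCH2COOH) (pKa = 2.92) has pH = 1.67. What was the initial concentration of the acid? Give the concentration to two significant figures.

C₀ = 4.0 × 10^-1 M

[H+] = 10^(-1.67) = 2.14 × 10^-2 M = x
Ka = 10^(−2.92) = 1.20 × 10^-3
Ka = x²/(C₀ − x) ⇒ C₀ = x + x²/Ka
C₀ = 2.14 × 10^-2 + (2.14 × 10^-2)²/(1.20 × 10^-3) = 4.03 × 10^-1 M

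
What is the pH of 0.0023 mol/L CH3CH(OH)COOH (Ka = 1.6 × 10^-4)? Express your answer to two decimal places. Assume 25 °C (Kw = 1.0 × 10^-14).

CH3CH(OH)COOH ⇌ CH3CH(OH)COO- + H+
From the ICE table, Ka = [H+]²/(0.0023 − [H+]) = 1.6 × 10^-4.
Here C₀/Ka ≈ 14.4, so the small-[H+] approximation fails. Use the quadratic:
[H+] = (−Ka + √(Ka² + 4·Ka·C₀))/2 = 5.32 × 10^-4 M
pH = −log(5.32 × 10^-4) = 3.27

pH = 3.27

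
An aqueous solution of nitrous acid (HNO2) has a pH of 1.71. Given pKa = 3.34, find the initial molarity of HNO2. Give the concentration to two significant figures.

[H+] = 10^(-1.71) = 1.95 × 10^-2 M = x
Ka = 10^(−3.34) = 4.57 × 10^-4
Ka = x²/(C₀ − x) ⇒ C₀ = x + x²/Ka
C₀ = 1.95 × 10^-2 + (1.95 × 10^-2)²/(4.57 × 10^-4) = 8.52 × 10^-1 M

C₀ = 8.5 × 10^-1 M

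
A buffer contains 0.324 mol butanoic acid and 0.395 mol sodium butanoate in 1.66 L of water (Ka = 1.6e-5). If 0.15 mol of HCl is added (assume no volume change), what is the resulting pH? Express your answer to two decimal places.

After neutralization: n(CH3(CH2)2COOH) = 0.474 mol, n(CH3(CH2)2COO-) = 0.245 mol.
pKa = −log(1.6 × 10^-5) = 4.796
Henderson–Hasselbalch with mole ratio 0.245/0.474: pH = 4.796 + (-0.287)

pH = 4.51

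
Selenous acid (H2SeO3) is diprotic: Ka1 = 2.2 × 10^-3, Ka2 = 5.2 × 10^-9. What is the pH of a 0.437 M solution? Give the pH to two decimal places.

Since Ka1 ≫ Ka2, the first ionization dominates [H+].
Ka1 = x²/(0.437 − x) = 2.2 × 10^-3
Solving the quadratic: x = (−Ka1 + √(Ka1² + 4·Ka1·C₀))/2 = 2.99 × 10^-2 M
pH = −log(2.99 × 10^-2) = 1.52

pH = 1.52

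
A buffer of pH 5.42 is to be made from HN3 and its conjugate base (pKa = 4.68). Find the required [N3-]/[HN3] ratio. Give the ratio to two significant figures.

pH = pKa + log(r) ⇒ log(r) = 5.42 − 4.68 = +0.74
r = [N3-]/[HN3] = 10^(+0.74) = 5.5

ratio = 5.5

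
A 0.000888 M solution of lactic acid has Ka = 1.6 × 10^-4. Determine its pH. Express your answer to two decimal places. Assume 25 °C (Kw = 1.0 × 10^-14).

CH3CH(OH)COOH ⇌ CH3CH(OH)COO- + H+
From the ICE table, Ka = [H+]²/(0.000888 − [H+]) = 1.6 × 10^-4.
Here C₀/Ka ≈ 5.55, so the small-[H+] approximation fails. Use the quadratic:
[H+] = [−0.00016 + √(0.00016² + 5.68e-07)]/2 = 3.05 × 10^-4 M
pH = −log[H+] = −log(3.05 × 10^-4) = 3.52

pH = 3.52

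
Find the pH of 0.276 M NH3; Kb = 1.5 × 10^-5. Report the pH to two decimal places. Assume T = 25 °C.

pH = 11.31

NH3 + H2O ⇌ NH4+ + OH-
From the ICE table, Kb = [OH-]²/(0.276 − [OH-]) = 1.5 × 10^-5.
Assume [OH-] ≪ 0.276: [OH-] ≈ √(1.5 × 10^-5 × 0.276) = 2.03 × 10^-3 M
([OH-]/C₀ = 0.74% < 5%, so the approximation holds.)
pOH = 2.69, so pH = 14.00 − pOH = 11.31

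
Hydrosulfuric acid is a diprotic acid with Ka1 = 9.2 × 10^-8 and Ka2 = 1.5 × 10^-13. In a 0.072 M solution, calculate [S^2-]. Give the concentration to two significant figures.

First ionization gives [H+] ≈ [HS-] = 8.14 × 10^-5 M.
Second step: Ka2 = [H+][S^2-]/[HS-] ≈ [S^2-] (since [H+] ≈ [HS-]).
So [S^2-] ≈ Ka2.

1.5 × 10^-13 M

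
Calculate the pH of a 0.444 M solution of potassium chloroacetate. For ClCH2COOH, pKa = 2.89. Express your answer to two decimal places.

ClCH2COO- is the conjugate base of the weak acid ClCH2COOH.
Ka = 10^(−2.89) = 1.29 × 10^-3
Kb = Kw/Ka = 1.0×10^-14 / 1.29 × 10^-3 = 7.75 × 10^-12
From the ICE table, Kb = [OH-]²/(0.444 − [OH-]) = 7.75 × 10^-12.
Neglecting [OH-] in the denominator: [OH-] = √(7.75 × 10^-12 × 0.444) = 1.85 × 10^-6 M
([OH-]/C₀ = 0.00042% < 5%, so the approximation holds.)
pOH = −log(1.85 × 10^-6) = 5.73; pH = 14.00 − 5.73 = 8.27

pH = 8.27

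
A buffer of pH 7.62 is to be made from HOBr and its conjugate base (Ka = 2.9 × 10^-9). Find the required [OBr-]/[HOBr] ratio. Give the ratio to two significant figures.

ratio = 0.12

pKa = -log(2.9 × 10^-9) = 8.538
pH = pKa + log(r) ⇒ log(r) = 7.62 − 8.538 = -0.918
r = [OBr-]/[HOBr] = 10^(-0.918) = 0.121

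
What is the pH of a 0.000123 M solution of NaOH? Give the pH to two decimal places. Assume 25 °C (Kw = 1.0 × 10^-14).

pH = 10.09

NaOH is a strong base; [OH-] = 0.000123 M.
pOH = -log(0.000123) = 3.91
pH = 14.00 - 3.91 = 10.09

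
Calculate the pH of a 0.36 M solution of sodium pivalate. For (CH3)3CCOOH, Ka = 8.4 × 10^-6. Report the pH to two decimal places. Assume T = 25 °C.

(CH3)3CCOO- is the conjugate base of the weak acid (CH3)3CCOOH.
Kb = Kw/Ka = 1.0×10^-14 / 8.4 × 10^-6 = 1.19 × 10^-9
From the ICE table, Kb = x²/(0.36 − x) = 1.19 × 10^-9.
Since Kb ≪ C₀, x ≈ √(Kb·C₀) = 2.07 × 10^-5 M.
(x/C₀ = 0.0057% < 5%, so the approximation holds.)
pOH = 4.68, so pH = 14.00 − pOH = 9.32

pH = 9.32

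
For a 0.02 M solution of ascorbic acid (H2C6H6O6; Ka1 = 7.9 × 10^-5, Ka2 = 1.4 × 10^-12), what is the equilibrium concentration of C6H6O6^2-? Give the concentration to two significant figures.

1.4 × 10^-12 M

First ionization gives [H+] ≈ [HC6H6O6-] = 1.22 × 10^-3 M.
Second step: Ka2 = [H+][C6H6O6^2-]/[HC6H6O6-] ≈ [C6H6O6^2-] (since [H+] ≈ [HC6H6O6-]).
So [C6H6O6^2-] ≈ Ka2.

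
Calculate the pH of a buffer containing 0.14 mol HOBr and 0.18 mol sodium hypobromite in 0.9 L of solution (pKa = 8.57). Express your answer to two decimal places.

pH = 8.68

pH = pKa + log([A⁻]/[HA]) = 8.57 + log(0.18/0.14)
pH = 8.57 + (+0.109) = 8.68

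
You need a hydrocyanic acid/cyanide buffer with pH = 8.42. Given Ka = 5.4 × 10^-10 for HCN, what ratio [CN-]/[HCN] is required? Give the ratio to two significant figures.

pKa = -log(5.4 × 10^-10) = 9.268
pH = pKa + log(r) ⇒ log(r) = 8.42 − 9.268 = -0.848
r = [CN-]/[HCN] = 10^(-0.848) = 0.142

ratio = 0.14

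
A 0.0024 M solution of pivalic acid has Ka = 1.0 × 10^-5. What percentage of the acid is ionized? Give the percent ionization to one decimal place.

6.2%

(CH3)3CCOOH ⇌ (CH3)3CCOO- + H+; let x = [H+] at equilibrium.
Solve x² + 1e-05x − 2.4e-08 = 0 → x = 1.50 × 10^-4 M
% ionization = x/C₀ × 100% = 1.50 × 10^-4/0.0024 × 100% = 6.2%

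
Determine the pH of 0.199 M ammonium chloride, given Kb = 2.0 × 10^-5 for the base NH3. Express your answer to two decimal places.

NH4+ is the conjugate acid of the weak base NH3.
Ka = Kw/Kb = 1.0×10^-14 / 2.0 × 10^-5 = 5.00 × 10^-10
Let x = [H+] at equilibrium. Ka = x²/(0.199 − x).
Assume x ≪ 0.199: x ≈ √(5.00 × 10^-10 × 0.199) = 9.97 × 10^-6 M
Check: 0.005% ionized — well under 5%, approximation valid.
pH = −log(9.97 × 10^-6) = 5.00

pH = 5.00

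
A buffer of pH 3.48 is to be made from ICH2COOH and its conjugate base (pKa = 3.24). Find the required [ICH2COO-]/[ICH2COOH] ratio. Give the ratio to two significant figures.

ratio = 1.7

pH = pKa + log(r) ⇒ log(r) = 3.48 − 3.24 = +0.24
r = [ICH2COO-]/[ICH2COOH] = 10^(+0.24) = 1.74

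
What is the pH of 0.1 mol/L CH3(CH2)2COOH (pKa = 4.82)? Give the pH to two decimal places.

pH = 2.91

CH3(CH2)2COOH ⇌ CH3(CH2)2COO- + H+
Ka = 10^(−4.82) = 1.51 × 10^-5
Let x = [H+] at equilibrium. Ka = x²/(0.1 − x).
Neglecting x in the denominator: x = √(1.51 × 10^-5 × 0.1) = 1.23 × 10^-3 M
pH = −log(1.23 × 10^-3) = 2.91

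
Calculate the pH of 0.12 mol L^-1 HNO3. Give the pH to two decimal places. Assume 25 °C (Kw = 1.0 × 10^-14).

HNO3 is a strong acid and dissociates completely, so [H+] = 0.12 M.
pH = -log(0.12) = 0.92

pH = 0.92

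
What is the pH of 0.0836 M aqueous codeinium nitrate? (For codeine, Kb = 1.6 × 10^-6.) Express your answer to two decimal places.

C18H22NO3+ is the conjugate acid of the weak base C18H21NO3.
Ka = Kw/Kb = 1.0×10^-14 / 1.6 × 10^-6 = 6.25 × 10^-9
Ka = x²/(0.0836 − x) = 6.25 × 10^-9
Neglecting x in the denominator: x = √(6.25 × 10^-9 × 0.0836) = 2.29 × 10^-5 M
pH = −log(2.29 × 10^-5) = 4.64

pH = 4.64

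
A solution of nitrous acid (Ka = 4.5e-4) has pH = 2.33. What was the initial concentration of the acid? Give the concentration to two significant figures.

[H+] = 10^(-2.33) = 4.68 × 10^-3 M = x
Ka = x²/(C₀ − x) ⇒ C₀ = x + x²/Ka
C₀ = 4.68 × 10^-3 + (4.68 × 10^-3)²/(4.5 × 10^-4) = 5.34 × 10^-2 M

C₀ = 5.3 × 10^-2 M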